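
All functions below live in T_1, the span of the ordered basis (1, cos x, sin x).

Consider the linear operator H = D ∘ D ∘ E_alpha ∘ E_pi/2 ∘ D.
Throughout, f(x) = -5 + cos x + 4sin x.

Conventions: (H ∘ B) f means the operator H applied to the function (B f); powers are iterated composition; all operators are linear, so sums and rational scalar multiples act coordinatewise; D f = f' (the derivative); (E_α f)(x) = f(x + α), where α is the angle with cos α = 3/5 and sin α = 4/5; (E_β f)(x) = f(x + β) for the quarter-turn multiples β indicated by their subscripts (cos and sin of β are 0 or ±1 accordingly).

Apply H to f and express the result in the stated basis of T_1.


D f = 4cos x - sin x
E_pi/2 D f = -cos x - 4sin x
E_alpha E_pi/2 D f = -(19/5)cos x - (8/5)sin x
D E_alpha E_pi/2 D f = -(8/5)cos x + (19/5)sin x
D D E_alpha E_pi/2 D f = (19/5)cos x + (8/5)sin x

g(x) = (19/5)cos x + (8/5)sin x


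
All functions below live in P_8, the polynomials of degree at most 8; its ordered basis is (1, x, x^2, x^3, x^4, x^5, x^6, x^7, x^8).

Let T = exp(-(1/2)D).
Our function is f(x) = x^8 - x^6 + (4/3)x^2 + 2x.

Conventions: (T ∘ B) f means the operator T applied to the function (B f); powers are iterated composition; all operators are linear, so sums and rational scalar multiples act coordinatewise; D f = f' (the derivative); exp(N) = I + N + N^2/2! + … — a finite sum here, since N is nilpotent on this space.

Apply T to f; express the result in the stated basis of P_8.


order-1 term: -4x^7 + 3x^5 - (4/3)x - 1
order-2 term: 7x^6 - (15/4)x^4 + 1/3
order-3 term: -7x^5 + (5/2)x^3
order-4 term: (35/8)x^4 - (15/16)x^2
order-5 term: -(7/4)x^3 + (3/16)x
order-6 term: (7/16)x^2 - 1/64
order-7 term: -(1/16)x
order-8 term: 1/256
the series for exp(-(1/2)D) f terminates at order 8
exp(-(1/2)D) f = x^8 - 4x^7 + 6x^6 - 4x^5 + (5/8)x^4 + (3/4)x^3 + (5/6)x^2 + (19/24)x - 521/768

g(x) = x^8 - 4x^7 + 6x^6 - 4x^5 + (5/8)x^4 + (3/4)x^3 + (5/6)x^2 + (19/24)x - 521/768


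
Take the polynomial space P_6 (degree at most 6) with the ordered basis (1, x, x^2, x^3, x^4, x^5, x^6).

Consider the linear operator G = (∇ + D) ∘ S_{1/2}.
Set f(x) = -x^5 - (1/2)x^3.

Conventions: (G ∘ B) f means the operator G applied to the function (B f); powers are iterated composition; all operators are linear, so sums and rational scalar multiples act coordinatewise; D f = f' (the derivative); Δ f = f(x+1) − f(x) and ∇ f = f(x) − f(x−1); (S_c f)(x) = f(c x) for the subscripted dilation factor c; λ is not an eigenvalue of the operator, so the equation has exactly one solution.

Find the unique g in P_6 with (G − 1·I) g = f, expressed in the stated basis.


g(x) = x^5 + (5/16)x^4 + (11/32)x^3 + (29/64)x^2 + (63/256)x + 3/16

write g with unknown coordinates in the stated basis and equate coefficients in (G − 1·I) g = f
solving from the highest basis element down gives g = x^5 + (5/16)x^4 + (11/32)x^3 + (29/64)x^2 + (63/256)x + 3/16
check: G g = (5/16)x^4 - (5/32)x^3 + (29/64)x^2 + (63/256)x + 3/16
so G g − 1·g = -x^5 - (1/2)x^3 = f ✓


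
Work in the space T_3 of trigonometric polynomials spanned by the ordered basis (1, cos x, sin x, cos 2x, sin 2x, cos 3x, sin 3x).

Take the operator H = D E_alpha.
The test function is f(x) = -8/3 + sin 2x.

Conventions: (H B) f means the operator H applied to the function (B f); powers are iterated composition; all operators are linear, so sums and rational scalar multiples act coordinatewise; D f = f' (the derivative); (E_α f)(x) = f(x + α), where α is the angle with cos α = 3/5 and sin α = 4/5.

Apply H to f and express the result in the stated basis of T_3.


the image equals g(x) = -(14/25)cos 2x - (48/25)sin 2x

E_alpha f = -8/3 + (24/25)cos 2x - (7/25)sin 2x
D E_alpha f = -(14/25)cos 2x - (48/25)sin 2x


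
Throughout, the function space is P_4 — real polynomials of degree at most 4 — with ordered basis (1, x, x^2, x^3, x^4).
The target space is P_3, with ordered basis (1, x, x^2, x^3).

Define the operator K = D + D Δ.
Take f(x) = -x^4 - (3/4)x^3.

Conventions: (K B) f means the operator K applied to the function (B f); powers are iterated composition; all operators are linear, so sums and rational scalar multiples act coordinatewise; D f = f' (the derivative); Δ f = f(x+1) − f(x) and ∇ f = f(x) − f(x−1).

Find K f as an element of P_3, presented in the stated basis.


g(x) = -4x^3 - (57/4)x^2 - (33/2)x - 25/4

D f = -4x^3 - (9/4)x^2
Δ f = -4x^3 - (33/4)x^2 - (25/4)x - 7/4
D Δ f = -12x^2 - (33/2)x - 25/4
(D + D Δ) f = -4x^3 - (57/4)x^2 - (33/2)x - 25/4


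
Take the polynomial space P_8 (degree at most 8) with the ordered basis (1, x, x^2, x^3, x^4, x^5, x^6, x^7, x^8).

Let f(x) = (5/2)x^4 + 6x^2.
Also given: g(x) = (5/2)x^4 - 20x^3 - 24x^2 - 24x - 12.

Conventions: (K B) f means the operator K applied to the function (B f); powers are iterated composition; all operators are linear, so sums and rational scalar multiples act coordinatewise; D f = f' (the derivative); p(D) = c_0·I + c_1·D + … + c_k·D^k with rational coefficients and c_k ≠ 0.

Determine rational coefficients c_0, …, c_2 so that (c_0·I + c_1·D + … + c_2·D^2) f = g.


p(D) = I − 2·D − D^2, i.e. c_0 = 1, c_1 = -2, c_2 = -1

D^0 f = (5/2)x^4 + 6x^2
D^1 f = 10x^3 + 12x
D^2 f = 30x^2 + 12
matching coefficients of g against c_0 f + c_1 Df + … from the top degree down determines the c_i
solution: c_0 = 1, c_1 = -2, c_2 = -1


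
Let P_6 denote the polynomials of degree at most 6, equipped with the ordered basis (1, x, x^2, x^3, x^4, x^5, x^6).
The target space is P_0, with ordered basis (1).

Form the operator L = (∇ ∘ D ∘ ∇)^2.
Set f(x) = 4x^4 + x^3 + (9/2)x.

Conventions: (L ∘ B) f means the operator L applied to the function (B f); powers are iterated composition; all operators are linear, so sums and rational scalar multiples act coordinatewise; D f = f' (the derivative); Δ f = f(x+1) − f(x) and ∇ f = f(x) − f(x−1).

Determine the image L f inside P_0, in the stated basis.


g(x) = 0

∇ f = 16x^3 - 21x^2 + 13x + 3/2
D ∇ f = 48x^2 - 42x + 13
∇ D ∇ f = 96x - 90
∇ (∇ ∘ D ∘ ∇) f = 96
D ∇ (∇ ∘ D ∘ ∇) f = 0
∇ D ∇ (∇ ∘ D ∘ ∇) f = 0


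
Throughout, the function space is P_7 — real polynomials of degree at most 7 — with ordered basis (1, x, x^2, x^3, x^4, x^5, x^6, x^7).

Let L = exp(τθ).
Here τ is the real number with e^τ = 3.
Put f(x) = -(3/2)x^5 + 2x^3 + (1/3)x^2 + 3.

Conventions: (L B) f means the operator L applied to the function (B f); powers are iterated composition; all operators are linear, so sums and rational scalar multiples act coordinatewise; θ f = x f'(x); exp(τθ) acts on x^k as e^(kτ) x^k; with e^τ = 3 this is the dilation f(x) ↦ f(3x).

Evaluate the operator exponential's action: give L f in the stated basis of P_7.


the result is g(x) = -(729/2)x^5 + 54x^3 + 3x^2 + 3

exp(τθ) x^k = e^(kτ) x^k; with e^τ = 3 this sends x^k to 3^k x^k
x^2 ↦ 9 x^2
x^3 ↦ 27 x^3
x^5 ↦ 243 x^5
applying this coordinatewise to f: exp(τθ) f = -(729/2)x^5 + 54x^3 + 3x^2 + 3


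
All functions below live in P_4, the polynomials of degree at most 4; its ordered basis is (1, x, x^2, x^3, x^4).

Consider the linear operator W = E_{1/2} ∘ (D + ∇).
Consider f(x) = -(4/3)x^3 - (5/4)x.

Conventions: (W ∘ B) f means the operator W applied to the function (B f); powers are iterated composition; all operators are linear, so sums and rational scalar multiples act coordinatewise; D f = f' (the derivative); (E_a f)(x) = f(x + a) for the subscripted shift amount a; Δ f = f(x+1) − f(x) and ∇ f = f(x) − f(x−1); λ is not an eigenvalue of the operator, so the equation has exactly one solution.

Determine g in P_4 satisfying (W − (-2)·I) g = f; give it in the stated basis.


write g with unknown coordinates in the stated basis and equate coefficients in (W − (-2)·I) g = f
solving from the highest basis element down gives g = -(2/3)x^3 + 2x^2 - (29/8)x + 71/24
check: W g = -4x^2 + 6x - 71/12
so W g − (-2)·g = -(4/3)x^3 - (5/4)x = f ✓

the result is g(x) = -(2/3)x^3 + 2x^2 - (29/8)x + 71/24


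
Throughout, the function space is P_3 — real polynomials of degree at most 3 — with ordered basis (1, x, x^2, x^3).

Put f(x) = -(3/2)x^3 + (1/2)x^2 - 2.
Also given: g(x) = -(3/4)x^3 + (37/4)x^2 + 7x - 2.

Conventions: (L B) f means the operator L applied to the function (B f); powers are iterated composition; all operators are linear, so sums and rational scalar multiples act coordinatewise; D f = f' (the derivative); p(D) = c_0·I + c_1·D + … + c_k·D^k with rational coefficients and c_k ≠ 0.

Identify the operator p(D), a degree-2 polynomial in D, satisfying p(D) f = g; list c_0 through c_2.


c_0 = 1/2, c_1 = -2, c_2 = -1

D^0 f = -(3/2)x^3 + (1/2)x^2 - 2
D^1 f = -(9/2)x^2 + x
D^2 f = -9x + 1
matching coefficients of g against c_0 f + c_1 Df + … from the top degree down determines the c_i
solution: c_0 = 1/2, c_1 = -2, c_2 = -1


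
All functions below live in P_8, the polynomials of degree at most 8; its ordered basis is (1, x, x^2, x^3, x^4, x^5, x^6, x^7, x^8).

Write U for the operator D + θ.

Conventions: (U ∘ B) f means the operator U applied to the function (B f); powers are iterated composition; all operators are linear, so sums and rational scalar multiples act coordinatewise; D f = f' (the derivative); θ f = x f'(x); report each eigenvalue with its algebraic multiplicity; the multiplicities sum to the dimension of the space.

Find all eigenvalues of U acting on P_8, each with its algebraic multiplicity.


image of 1: 0
image of x: x + 1
image of x^2: 2x^2 + 2x
image of x^3: 3x^3 + 3x^2
image of x^4: 4x^4 + 4x^3
image of x^5: 5x^5 + 5x^4
image of x^6: 6x^6 + 6x^5
image of x^7: 7x^7 + 7x^6
image of x^8: 8x^8 + 8x^7
the matrix is upper triangular; its diagonal is (0, 1, 2, 3, 4, 5, 6, 7, 8)
for a triangular matrix the eigenvalues are the diagonal entries, with algebraic multiplicity their repetition count

λ = 0 (multiplicity 1), λ = 1 (multiplicity 1), λ = 2 (multiplicity 1), λ = 3 (multiplicity 1), λ = 4 (multiplicity 1), λ = 5 (multiplicity 1), λ = 6 (multiplicity 1), λ = 7 (multiplicity 1), λ = 8 (multiplicity 1)


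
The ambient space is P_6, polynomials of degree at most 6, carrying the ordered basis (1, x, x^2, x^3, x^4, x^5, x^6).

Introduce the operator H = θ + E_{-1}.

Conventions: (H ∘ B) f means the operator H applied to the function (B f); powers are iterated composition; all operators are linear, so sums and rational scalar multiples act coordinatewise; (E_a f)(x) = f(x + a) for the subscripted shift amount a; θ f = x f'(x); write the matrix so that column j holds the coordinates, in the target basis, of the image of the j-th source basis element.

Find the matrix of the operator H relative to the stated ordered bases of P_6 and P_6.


image of 1: 1
image of x: 2x - 1
image of x^2: 3x^2 - 2x + 1
image of x^3: 4x^3 - 3x^2 + 3x - 1
image of x^4: 5x^4 - 4x^3 + 6x^2 - 4x + 1
image of x^5: 6x^5 - 5x^4 + 10x^3 - 10x^2 + 5x - 1
image of x^6: 7x^6 - 6x^5 + 15x^4 - 20x^3 + 15x^2 - 6x + 1
each image's coordinates form column j of the matrix

the matrix is [[1, -1, 1, -1, 1, -1, 1]; [0, 2, -2, 3, -4, 5, -6]; [0, 0, 3, -3, 6, -10, 15]; [0, 0, 0, 4, -4, 10, -20]; [0, 0, 0, 0, 5, -5, 15]; [0, 0, 0, 0, 0, 6, -6]; [0, 0, 0, 0, 0, 0, 7]] (rows listed top to bottom)


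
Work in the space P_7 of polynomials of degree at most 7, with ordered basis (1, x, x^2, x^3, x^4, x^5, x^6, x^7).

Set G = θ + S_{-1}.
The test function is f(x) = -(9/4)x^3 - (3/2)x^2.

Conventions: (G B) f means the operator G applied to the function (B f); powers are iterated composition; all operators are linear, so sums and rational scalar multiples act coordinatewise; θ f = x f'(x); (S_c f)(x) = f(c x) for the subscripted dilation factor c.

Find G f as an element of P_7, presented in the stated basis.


g(x) = -(9/2)x^3 - (9/2)x^2

θ f = -(27/4)x^3 - 3x^2
S_{-1} f = (9/4)x^3 - (3/2)x^2
(θ + S_{-1}) f = -(9/2)x^3 - (9/2)x^2


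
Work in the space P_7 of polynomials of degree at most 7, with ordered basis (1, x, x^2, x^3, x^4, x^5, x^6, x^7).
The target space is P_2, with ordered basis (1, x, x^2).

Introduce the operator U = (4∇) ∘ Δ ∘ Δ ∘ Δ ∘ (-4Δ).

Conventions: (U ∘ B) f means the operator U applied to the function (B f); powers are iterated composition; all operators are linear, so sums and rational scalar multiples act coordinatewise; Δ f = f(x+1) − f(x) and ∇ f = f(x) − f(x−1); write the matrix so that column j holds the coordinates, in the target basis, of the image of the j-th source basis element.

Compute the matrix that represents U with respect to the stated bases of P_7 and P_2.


the matrix is [[0, 0, 0, 0, 0, -1920, -17280, -107520]; [0, 0, 0, 0, 0, 0, -11520, -120960]; [0, 0, 0, 0, 0, 0, 0, -40320]] (rows listed top to bottom)

image of 1: 0
image of x: 0
image of x^2: 0
image of x^3: 0
image of x^4: 0
image of x^5: -1920
image of x^6: -11520x - 17280
image of x^7: -40320x^2 - 120960x - 107520
each image's coordinates form column j of the matrix


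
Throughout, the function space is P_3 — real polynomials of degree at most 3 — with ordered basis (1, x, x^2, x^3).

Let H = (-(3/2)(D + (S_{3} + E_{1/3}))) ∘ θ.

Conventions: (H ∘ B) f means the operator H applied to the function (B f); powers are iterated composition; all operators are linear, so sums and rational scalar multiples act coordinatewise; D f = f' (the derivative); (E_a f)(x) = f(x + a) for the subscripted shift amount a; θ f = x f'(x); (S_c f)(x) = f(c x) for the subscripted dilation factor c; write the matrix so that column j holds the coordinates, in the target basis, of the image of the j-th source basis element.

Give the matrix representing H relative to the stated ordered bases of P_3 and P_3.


image of 1: 0
image of x: -6x - 2
image of x^2: -30x^2 - 8x - 1/3
image of x^3: -126x^3 - 18x^2 - (3/2)x - 1/6
each image's coordinates form column j of the matrix

the matrix is [[0, -2, -1/3, -1/6]; [0, -6, -8, -3/2]; [0, 0, -30, -18]; [0, 0, 0, -126]] (rows listed top to bottom)


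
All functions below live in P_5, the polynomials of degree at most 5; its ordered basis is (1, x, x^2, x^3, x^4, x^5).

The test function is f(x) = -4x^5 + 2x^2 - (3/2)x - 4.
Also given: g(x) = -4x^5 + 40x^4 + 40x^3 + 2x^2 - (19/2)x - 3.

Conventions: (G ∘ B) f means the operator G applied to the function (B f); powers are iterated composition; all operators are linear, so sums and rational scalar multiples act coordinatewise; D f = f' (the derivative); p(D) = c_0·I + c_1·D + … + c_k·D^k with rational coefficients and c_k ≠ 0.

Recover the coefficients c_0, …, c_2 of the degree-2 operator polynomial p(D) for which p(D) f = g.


p(D) = I − 2·D − (1/2)·D^2, i.e. c_0 = 1, c_1 = -2, c_2 = -1/2

D^0 f = -4x^5 + 2x^2 - (3/2)x - 4
D^1 f = -20x^4 + 4x - 3/2
D^2 f = -80x^3 + 4
matching coefficients of g against c_0 f + c_1 Df + … from the top degree down determines the c_i
solution: c_0 = 1, c_1 = -2, c_2 = -1/2


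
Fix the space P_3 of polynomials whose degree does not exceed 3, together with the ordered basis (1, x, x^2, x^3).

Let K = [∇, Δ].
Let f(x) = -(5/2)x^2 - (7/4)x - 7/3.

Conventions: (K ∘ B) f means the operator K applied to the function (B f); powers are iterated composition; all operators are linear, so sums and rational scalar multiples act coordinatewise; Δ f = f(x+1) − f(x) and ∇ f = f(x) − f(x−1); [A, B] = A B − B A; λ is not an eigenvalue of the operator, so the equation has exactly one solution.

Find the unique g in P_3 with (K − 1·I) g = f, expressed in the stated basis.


write g with unknown coordinates in the stated basis and equate coefficients in (K − 1·I) g = f
solving from the highest basis element down gives g = (5/2)x^2 + (7/4)x + 7/3
check: K g = 0
so K g − 1·g = -(5/2)x^2 - (7/4)x - 7/3 = f ✓

the image equals g(x) = (5/2)x^2 + (7/4)x + 7/3


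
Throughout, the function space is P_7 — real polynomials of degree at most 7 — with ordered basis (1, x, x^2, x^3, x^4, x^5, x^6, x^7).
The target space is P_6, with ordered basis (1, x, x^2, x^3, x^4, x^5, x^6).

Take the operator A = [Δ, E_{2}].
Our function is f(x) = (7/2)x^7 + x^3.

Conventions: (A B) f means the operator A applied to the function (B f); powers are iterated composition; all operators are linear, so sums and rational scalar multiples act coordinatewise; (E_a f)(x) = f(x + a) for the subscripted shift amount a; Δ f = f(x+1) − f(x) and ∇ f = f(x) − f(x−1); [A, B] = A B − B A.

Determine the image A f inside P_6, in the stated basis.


E_{2} f = (7/2)x^7 + 49x^6 + 294x^5 + 980x^4 + 1961x^3 + 2358x^2 + 1580x + 456
Δ E_{2} f = (49/2)x^6 + (735/2)x^5 + (4655/2)x^4 + (15925/2)x^3 + (31023/2)x^2 + (32615/2)x + 14451/2
Δ f = (49/2)x^6 + (147/2)x^5 + (245/2)x^4 + (245/2)x^3 + (153/2)x^2 + (55/2)x + 9/2
E_{2} Δ f = (49/2)x^6 + (735/2)x^5 + (4655/2)x^4 + (15925/2)x^3 + (31023/2)x^2 + (32615/2)x + 14451/2
[Δ, E_{2}] f = 0

the result is g(x) = 0


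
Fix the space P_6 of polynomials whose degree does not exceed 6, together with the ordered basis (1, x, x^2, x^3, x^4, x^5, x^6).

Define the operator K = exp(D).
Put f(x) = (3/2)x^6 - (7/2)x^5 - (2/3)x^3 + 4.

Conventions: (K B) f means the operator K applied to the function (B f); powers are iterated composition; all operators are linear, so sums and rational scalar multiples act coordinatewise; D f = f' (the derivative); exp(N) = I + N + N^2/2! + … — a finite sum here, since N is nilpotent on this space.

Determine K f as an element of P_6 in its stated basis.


g(x) = (3/2)x^6 + (11/2)x^5 + 5x^4 - (17/3)x^3 - (29/2)x^2 - (21/2)x + 4/3

order-1 term: 9x^5 - (35/2)x^4 - 2x^2
order-2 term: (45/2)x^4 - 35x^3 - 2x
order-3 term: 30x^3 - 35x^2 - 2/3
order-4 term: (45/2)x^2 - (35/2)x
order-5 term: 9x - 7/2
order-6 term: 3/2
the series for exp(D) f terminates at order 6
exp(D) f = (3/2)x^6 + (11/2)x^5 + 5x^4 - (17/3)x^3 - (29/2)x^2 - (21/2)x + 4/3


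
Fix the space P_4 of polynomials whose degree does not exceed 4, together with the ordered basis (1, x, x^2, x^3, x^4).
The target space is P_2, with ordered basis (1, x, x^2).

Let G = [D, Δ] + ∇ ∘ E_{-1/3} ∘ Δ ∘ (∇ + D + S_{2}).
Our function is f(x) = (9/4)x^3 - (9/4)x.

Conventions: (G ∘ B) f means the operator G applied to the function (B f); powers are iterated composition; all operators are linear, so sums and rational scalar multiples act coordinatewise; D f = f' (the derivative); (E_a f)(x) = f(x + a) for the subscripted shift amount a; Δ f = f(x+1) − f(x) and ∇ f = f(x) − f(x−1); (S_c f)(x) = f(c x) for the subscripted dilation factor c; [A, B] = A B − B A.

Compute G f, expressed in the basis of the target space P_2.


Δ f = (27/4)x^2 + (27/4)x
D Δ f = (27/2)x + 27/4
D f = (27/4)x^2 - 9/4
Δ D f = (27/2)x + 27/4
[D, Δ] f = 0
∇ f = (27/4)x^2 - (27/4)x
D f = (27/4)x^2 - 9/4
S_{2} f = 18x^3 - (9/2)x
(∇ + D + S_{2}) f = 18x^3 + (27/2)x^2 - (45/4)x - 9/4
Δ (∇ + D + S_{2}) f = 54x^2 + 81x + 81/4
E_{-1/3} Δ (∇ + D + S_{2}) f = 54x^2 + 45x - 3/4
∇ E_{-1/3} Δ (∇ + D + S_{2}) f = 108x - 9
([D, Δ] + ∇ ∘ E_{-1/3} ∘ Δ ∘ (∇ + D + S_{2})) f = 108x - 9

the result is g(x) = 108x - 9


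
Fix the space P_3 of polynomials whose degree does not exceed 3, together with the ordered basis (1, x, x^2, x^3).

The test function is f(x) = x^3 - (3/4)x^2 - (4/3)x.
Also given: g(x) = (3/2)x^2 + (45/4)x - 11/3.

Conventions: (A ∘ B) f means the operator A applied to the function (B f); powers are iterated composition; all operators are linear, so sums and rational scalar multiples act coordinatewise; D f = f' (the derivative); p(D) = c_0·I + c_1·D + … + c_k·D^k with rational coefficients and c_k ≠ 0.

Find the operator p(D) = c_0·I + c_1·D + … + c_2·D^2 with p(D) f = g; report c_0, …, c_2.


D^0 f = x^3 - (3/4)x^2 - (4/3)x
D^1 f = 3x^2 - (3/2)x - 4/3
D^2 f = 6x - 3/2
matching coefficients of g against c_0 f + c_1 Df + … from the top degree down determines the c_i
solution: c_0 = 0, c_1 = 1/2, c_2 = 2

c_0 = 0, c_1 = 1/2, c_2 = 2


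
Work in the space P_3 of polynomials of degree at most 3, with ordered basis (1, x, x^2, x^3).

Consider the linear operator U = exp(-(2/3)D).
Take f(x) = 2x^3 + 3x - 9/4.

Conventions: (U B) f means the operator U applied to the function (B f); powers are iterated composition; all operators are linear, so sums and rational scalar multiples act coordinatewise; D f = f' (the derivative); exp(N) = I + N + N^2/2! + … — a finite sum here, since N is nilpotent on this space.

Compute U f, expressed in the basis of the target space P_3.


the result is g(x) = 2x^3 - 4x^2 + (17/3)x - 523/108

order-1 term: -4x^2 - 2
order-2 term: (8/3)x
order-3 term: -16/27
the series for exp(-(2/3)D) f terminates at order 3
exp(-(2/3)D) f = 2x^3 - 4x^2 + (17/3)x - 523/108


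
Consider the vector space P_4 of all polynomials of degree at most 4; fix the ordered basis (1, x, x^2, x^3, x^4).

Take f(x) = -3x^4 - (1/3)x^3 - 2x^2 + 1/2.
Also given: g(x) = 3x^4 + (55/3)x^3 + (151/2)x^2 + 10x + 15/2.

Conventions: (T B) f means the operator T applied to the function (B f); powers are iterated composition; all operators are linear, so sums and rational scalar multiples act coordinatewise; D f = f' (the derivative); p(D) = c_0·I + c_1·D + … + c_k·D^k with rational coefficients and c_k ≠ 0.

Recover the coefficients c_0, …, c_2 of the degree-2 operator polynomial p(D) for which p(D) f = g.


p(D) = -I − (3/2)·D − 2·D^2, i.e. c_0 = -1, c_1 = -3/2, c_2 = -2

D^0 f = -3x^4 - (1/3)x^3 - 2x^2 + 1/2
D^1 f = -12x^3 - x^2 - 4x
D^2 f = -36x^2 - 2x - 4
matching coefficients of g against c_0 f + c_1 Df + … from the top degree down determines the c_i
solution: c_0 = -1, c_1 = -3/2, c_2 = -2


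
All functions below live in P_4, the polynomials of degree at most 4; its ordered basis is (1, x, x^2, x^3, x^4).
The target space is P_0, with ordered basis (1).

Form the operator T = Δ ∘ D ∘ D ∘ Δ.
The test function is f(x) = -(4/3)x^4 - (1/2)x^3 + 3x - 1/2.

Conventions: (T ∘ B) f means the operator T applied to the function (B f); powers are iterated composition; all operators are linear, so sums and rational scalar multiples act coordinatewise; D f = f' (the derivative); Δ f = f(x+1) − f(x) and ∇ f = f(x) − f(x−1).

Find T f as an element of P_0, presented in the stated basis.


Δ f = -(16/3)x^3 - (19/2)x^2 - (41/6)x + 7/6
D Δ f = -16x^2 - 19x - 41/6
D D Δ f = -32x - 19
Δ (D ∘ D ∘ Δ) f = -32

the image equals g(x) = -32


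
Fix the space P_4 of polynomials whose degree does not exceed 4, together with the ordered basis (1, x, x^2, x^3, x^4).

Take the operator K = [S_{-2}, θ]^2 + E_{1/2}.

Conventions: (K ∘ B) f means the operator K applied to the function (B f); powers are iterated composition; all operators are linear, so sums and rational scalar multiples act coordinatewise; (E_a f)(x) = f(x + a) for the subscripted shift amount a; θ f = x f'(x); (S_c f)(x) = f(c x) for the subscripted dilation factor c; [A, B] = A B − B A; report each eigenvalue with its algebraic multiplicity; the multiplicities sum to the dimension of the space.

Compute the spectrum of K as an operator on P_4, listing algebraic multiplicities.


image of 1: 1
image of x: x + 1/2
image of x^2: x^2 + x + 1/4
image of x^3: x^3 + (3/2)x^2 + (3/4)x + 1/8
image of x^4: x^4 + 2x^3 + (3/2)x^2 + (1/2)x + 1/16
the matrix is upper triangular; its diagonal is (1, 1, 1, 1, 1)
for a triangular matrix the eigenvalues are the diagonal entries, with algebraic multiplicity their repetition count

λ = 1 (multiplicity 5)


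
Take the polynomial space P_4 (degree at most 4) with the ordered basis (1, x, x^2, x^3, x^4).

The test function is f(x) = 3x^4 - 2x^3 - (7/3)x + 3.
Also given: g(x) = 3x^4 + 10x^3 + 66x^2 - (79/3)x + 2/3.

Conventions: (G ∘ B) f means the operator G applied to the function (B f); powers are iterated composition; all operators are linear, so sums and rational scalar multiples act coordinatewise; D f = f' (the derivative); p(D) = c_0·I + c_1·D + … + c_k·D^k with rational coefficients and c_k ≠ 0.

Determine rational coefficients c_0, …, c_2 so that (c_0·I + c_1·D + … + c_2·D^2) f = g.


c_0 = 1, c_1 = 1, c_2 = 2

D^0 f = 3x^4 - 2x^3 - (7/3)x + 3
D^1 f = 12x^3 - 6x^2 - 7/3
D^2 f = 36x^2 - 12x
matching coefficients of g against c_0 f + c_1 Df + … from the top degree down determines the c_i
solution: c_0 = 1, c_1 = 1, c_2 = 2


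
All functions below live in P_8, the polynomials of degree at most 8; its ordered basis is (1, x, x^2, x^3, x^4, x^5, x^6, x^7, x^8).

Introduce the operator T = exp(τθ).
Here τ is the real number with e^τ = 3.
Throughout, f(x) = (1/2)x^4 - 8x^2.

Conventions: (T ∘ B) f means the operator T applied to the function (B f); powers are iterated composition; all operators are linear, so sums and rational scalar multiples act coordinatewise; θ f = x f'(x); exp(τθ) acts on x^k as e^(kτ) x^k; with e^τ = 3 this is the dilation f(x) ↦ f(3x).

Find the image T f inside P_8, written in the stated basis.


the result is g(x) = (81/2)x^4 - 72x^2

exp(τθ) x^k = e^(kτ) x^k; with e^τ = 3 this sends x^k to 3^k x^k
x^2 ↦ 9 x^2
x^4 ↦ 81 x^4
applying this coordinatewise to f: exp(τθ) f = (81/2)x^4 - 72x^2


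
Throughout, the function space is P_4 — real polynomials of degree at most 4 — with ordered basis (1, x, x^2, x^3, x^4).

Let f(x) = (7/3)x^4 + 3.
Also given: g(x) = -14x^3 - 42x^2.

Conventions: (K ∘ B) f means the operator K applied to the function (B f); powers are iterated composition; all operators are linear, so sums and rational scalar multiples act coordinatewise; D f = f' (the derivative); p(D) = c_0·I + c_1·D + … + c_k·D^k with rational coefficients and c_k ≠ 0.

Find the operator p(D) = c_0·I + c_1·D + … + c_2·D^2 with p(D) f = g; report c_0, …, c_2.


c_0 = 0, c_1 = -3/2, c_2 = -3/2

D^0 f = (7/3)x^4 + 3
D^1 f = (28/3)x^3
D^2 f = 28x^2
matching coefficients of g against c_0 f + c_1 Df + … from the top degree down determines the c_i
solution: c_0 = 0, c_1 = -3/2, c_2 = -3/2


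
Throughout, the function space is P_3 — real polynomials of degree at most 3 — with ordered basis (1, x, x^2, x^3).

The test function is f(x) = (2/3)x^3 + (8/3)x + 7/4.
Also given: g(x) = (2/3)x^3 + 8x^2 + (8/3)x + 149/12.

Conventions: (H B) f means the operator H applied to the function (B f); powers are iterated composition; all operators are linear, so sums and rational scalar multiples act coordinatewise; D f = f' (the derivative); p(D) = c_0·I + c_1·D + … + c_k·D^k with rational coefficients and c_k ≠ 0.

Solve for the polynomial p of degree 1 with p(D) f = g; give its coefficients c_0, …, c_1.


p(D) = I + 4·D, i.e. c_0 = 1, c_1 = 4

D^0 f = (2/3)x^3 + (8/3)x + 7/4
D^1 f = 2x^2 + 8/3
matching coefficients of g against c_0 f + c_1 Df + … from the top degree down determines the c_i
solution: c_0 = 1, c_1 = 4


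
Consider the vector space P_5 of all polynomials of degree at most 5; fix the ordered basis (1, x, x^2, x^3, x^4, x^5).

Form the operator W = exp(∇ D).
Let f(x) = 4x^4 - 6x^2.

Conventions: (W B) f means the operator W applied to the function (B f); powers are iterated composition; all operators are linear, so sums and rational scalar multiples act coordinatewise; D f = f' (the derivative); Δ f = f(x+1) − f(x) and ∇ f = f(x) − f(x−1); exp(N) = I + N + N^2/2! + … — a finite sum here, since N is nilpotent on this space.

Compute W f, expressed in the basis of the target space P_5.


g(x) = 4x^4 + 42x^2 - 48x + 52

order-1 term: 48x^2 - 48x + 4
order-2 term: 48
the series for exp(∇ D) f terminates at order 2
exp(∇ D) f = 4x^4 + 42x^2 - 48x + 52


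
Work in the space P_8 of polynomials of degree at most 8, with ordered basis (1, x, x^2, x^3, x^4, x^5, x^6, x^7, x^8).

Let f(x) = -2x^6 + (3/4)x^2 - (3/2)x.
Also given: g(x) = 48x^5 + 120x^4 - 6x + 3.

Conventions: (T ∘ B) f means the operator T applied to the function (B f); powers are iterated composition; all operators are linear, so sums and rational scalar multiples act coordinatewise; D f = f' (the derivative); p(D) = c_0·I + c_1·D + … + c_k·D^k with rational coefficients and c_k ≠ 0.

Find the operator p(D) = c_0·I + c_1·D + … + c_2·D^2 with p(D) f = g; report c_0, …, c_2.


D^0 f = -2x^6 + (3/4)x^2 - (3/2)x
D^1 f = -12x^5 + (3/2)x - 3/2
D^2 f = -60x^4 + 3/2
matching coefficients of g against c_0 f + c_1 Df + … from the top degree down determines the c_i
solution: c_0 = 0, c_1 = -4, c_2 = -2

c_0 = 0, c_1 = -4, c_2 = -2


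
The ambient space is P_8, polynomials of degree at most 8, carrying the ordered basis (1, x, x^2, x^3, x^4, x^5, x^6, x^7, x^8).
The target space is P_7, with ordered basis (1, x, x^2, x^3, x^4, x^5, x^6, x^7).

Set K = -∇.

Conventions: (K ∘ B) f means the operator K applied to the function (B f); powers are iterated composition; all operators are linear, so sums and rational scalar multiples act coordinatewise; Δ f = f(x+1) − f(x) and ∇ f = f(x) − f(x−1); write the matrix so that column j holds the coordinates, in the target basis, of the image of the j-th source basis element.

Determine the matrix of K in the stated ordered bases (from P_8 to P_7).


image of 1: 0
image of x: -1
image of x^2: -2x + 1
image of x^3: -3x^2 + 3x - 1
image of x^4: -4x^3 + 6x^2 - 4x + 1
image of x^5: -5x^4 + 10x^3 - 10x^2 + 5x - 1
image of x^6: -6x^5 + 15x^4 - 20x^3 + 15x^2 - 6x + 1
image of x^7: -7x^6 + 21x^5 - 35x^4 + 35x^3 - 21x^2 + 7x - 1
image of x^8: -8x^7 + 28x^6 - 56x^5 + 70x^4 - 56x^3 + 28x^2 - 8x + 1
each image's coordinates form column j of the matrix

the matrix is [[0, -1, 1, -1, 1, -1, 1, -1, 1]; [0, 0, -2, 3, -4, 5, -6, 7, -8]; [0, 0, 0, -3, 6, -10, 15, -21, 28]; [0, 0, 0, 0, -4, 10, -20, 35, -56]; [0, 0, 0, 0, 0, -5, 15, -35, 70]; [0, 0, 0, 0, 0, 0, -6, 21, -56]; [0, 0, 0, 0, 0, 0, 0, -7, 28]; [0, 0, 0, 0, 0, 0, 0, 0, -8]] (rows listed top to bottom)


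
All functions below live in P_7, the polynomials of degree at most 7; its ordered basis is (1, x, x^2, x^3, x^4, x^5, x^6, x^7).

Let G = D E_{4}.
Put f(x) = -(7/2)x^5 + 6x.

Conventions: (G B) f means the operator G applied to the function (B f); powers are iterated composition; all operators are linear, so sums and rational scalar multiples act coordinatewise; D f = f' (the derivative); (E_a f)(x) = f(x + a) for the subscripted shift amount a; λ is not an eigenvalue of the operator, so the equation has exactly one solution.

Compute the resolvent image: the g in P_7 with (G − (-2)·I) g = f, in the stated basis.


write g with unknown coordinates in the stated basis and equate coefficients in (G − (-2)·I) g = f
solving from the highest basis element down gives g = -(7/4)x^5 + (35/8)x^4 + (245/4)x^3 + (1785/8)x^2 - (2041/8)x - 26799/16
check: G g = -(35/4)x^4 - (245/2)x^3 - (1785/4)x^2 + (2065/4)x + 26799/8
so G g − (-2)·g = -(7/2)x^5 + 6x = f ✓

the image equals g(x) = -(7/4)x^5 + (35/8)x^4 + (245/4)x^3 + (1785/8)x^2 - (2041/8)x - 26799/16


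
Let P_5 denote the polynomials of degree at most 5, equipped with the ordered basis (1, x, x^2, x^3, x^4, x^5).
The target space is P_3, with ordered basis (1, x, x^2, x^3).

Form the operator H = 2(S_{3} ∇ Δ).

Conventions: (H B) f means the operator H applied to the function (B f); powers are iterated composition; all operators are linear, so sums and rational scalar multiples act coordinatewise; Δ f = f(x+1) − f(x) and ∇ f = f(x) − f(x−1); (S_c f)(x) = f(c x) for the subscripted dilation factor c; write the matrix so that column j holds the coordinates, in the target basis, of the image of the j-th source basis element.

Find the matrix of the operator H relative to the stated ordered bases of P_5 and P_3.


image of 1: 0
image of x: 0
image of x^2: 4
image of x^3: 36x
image of x^4: 216x^2 + 4
image of x^5: 1080x^3 + 60x
each image's coordinates form column j of the matrix

the matrix is [[0, 0, 4, 0, 4, 0]; [0, 0, 0, 36, 0, 60]; [0, 0, 0, 0, 216, 0]; [0, 0, 0, 0, 0, 1080]] (rows listed top to bottom)


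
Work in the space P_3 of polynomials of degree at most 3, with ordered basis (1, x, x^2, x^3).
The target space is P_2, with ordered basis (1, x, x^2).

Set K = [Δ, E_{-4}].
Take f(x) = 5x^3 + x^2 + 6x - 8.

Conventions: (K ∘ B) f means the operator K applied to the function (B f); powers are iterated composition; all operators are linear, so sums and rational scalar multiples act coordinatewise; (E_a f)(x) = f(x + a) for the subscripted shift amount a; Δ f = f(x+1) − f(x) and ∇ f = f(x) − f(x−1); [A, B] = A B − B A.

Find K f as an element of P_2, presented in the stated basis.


g(x) = 0

E_{-4} f = 5x^3 - 59x^2 + 238x - 336
Δ E_{-4} f = 15x^2 - 103x + 184
Δ f = 15x^2 + 17x + 12
E_{-4} Δ f = 15x^2 - 103x + 184
[Δ, E_{-4}] f = 0


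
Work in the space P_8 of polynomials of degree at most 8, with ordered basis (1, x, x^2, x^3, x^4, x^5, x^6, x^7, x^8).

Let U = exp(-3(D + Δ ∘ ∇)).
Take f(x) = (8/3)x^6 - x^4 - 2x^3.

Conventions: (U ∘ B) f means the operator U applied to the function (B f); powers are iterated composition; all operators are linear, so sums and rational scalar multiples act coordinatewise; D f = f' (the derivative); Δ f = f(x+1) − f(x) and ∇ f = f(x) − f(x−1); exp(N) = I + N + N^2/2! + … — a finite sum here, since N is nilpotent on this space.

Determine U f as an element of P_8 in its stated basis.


order-1 term: -48x^5 - 240x^4 + 12x^3 - 186x^2 + 36x - 10
order-2 term: 360x^4 + 2880x^3 + 4266x^2 + 1170x + 1224
order-3 term: -1440x^3 - 12960x^2 - 25812x - 10422
order-4 term: 3240x^2 + 25920x + 38799
order-5 term: -3888x - 19440
order-6 term: 1944
the series for exp(-3(D + Δ ∘ ∇)) f terminates at order 6
exp(-3(D + Δ ∘ ∇)) f = (8/3)x^6 - 48x^5 + 119x^4 + 1450x^3 - 5640x^2 - 2574x + 12095

g(x) = (8/3)x^6 - 48x^5 + 119x^4 + 1450x^3 - 5640x^2 - 2574x + 12095


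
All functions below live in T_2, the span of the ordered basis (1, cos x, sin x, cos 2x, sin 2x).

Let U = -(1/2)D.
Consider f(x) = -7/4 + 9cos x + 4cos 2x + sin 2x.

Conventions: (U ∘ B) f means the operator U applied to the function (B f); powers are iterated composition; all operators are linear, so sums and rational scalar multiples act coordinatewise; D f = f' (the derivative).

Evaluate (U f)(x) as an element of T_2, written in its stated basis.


D f = -9sin x + 2cos 2x - 8sin 2x
(-(1/2)D) f = (9/2)sin x - cos 2x + 4sin 2x

the result is g(x) = (9/2)sin x - cos 2x + 4sin 2x


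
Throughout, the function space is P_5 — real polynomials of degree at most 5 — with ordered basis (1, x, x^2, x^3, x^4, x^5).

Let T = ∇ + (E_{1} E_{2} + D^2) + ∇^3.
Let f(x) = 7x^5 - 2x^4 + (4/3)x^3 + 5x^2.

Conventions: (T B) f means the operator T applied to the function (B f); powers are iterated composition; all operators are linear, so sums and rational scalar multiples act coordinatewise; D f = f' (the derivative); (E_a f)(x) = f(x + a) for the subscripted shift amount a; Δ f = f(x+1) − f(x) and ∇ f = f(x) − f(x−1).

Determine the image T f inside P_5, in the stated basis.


the image equals g(x) = 7x^5 + 138x^4 + (2008/3)x^3 + 2281x^2 + 1348x + 8296/3

∇ f = 35x^4 - 78x^3 + 86x^2 - 37x + 16/3
E_{2} f = 7x^5 + 68x^4 + (796/3)x^3 + 525x^2 + 532x + 668/3
E_{1} E_{2} f = 7x^5 + 103x^4 + (1822/3)x^3 + 1799x^2 + 2685x + 1620
D f = 35x^4 - 8x^3 + 4x^2 + 10x
D D f = 140x^3 - 24x^2 + 8x + 10
(E_{1} E_{2} + D^2) f = 7x^5 + 103x^4 + (2242/3)x^3 + 1775x^2 + 2693x + 1630
∇ f = 35x^4 - 78x^3 + 86x^2 - 37x + 16/3
∇ ∇ f = 140x^3 - 444x^2 + 546x - 236
∇ ∇ ∇ f = 420x^2 - 1308x + 1130
(∇ + (E_{1} E_{2} + D^2) + ∇^3) f = 7x^5 + 138x^4 + (2008/3)x^3 + 2281x^2 + 1348x + 8296/3


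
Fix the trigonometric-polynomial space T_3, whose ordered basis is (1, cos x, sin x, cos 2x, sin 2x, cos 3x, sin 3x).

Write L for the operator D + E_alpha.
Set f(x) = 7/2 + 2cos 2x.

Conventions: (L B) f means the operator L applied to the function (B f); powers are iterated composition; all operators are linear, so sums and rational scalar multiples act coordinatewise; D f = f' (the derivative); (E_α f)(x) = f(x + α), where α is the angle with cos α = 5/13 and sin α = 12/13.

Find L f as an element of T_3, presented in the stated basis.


D f = -4sin 2x
E_alpha f = 7/2 - (238/169)cos 2x - (240/169)sin 2x
(D + E_alpha) f = 7/2 - (238/169)cos 2x - (916/169)sin 2x

the image equals g(x) = 7/2 - (238/169)cos 2x - (916/169)sin 2x


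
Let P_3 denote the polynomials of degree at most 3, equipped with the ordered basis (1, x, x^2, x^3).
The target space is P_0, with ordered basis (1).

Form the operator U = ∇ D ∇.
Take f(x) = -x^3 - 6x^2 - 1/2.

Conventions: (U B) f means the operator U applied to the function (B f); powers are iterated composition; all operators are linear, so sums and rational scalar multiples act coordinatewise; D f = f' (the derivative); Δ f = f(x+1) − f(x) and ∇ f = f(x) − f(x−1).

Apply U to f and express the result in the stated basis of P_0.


∇ f = -3x^2 - 9x + 5
D ∇ f = -6x - 9
∇ D ∇ f = -6

the image equals g(x) = -6


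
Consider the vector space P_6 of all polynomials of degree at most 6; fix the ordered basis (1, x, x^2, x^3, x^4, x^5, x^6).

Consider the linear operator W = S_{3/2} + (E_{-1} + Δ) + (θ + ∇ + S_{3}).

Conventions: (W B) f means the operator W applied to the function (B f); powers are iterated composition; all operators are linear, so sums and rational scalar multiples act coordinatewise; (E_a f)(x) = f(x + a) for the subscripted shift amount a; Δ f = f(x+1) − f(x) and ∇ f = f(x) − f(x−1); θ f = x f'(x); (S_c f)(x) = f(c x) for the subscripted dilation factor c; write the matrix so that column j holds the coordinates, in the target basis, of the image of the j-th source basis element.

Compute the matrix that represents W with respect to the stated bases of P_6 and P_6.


image of 1: 3
image of x: (13/2)x + 1
image of x^2: (57/4)x^2 + 2x + 1
image of x^3: (275/8)x^3 + 3x^2 + 3x + 1
image of x^4: (1457/16)x^4 + 4x^3 + 6x^2 + 4x + 1
image of x^5: (8211/32)x^5 + 5x^4 + 10x^3 + 10x^2 + 5x + 1
image of x^6: (47833/64)x^6 + 6x^5 + 15x^4 + 20x^3 + 15x^2 + 6x + 1
each image's coordinates form column j of the matrix

the matrix is [[3, 1, 1, 1, 1, 1, 1]; [0, 13/2, 2, 3, 4, 5, 6]; [0, 0, 57/4, 3, 6, 10, 15]; [0, 0, 0, 275/8, 4, 10, 20]; [0, 0, 0, 0, 1457/16, 5, 15]; [0, 0, 0, 0, 0, 8211/32, 6]; [0, 0, 0, 0, 0, 0, 47833/64]] (rows listed top to bottom)


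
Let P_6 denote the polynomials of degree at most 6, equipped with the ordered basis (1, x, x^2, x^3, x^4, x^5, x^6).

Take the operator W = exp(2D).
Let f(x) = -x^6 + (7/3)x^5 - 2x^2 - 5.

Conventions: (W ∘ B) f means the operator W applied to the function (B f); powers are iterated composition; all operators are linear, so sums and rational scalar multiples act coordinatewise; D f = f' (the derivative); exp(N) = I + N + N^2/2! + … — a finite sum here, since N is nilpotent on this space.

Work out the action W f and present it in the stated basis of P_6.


the image equals g(x) = -x^6 - (29/3)x^5 - (110/3)x^4 - (200/3)x^3 - (166/3)x^2 - (40/3)x - 7/3

order-1 term: -12x^5 + (70/3)x^4 - 8x
order-2 term: -60x^4 + (280/3)x^3 - 8
order-3 term: -160x^3 + (560/3)x^2
order-4 term: -240x^2 + (560/3)x
order-5 term: -192x + 224/3
order-6 term: -64
the series for exp(2D) f terminates at order 6
exp(2D) f = -x^6 - (29/3)x^5 - (110/3)x^4 - (200/3)x^3 - (166/3)x^2 - (40/3)x - 7/3


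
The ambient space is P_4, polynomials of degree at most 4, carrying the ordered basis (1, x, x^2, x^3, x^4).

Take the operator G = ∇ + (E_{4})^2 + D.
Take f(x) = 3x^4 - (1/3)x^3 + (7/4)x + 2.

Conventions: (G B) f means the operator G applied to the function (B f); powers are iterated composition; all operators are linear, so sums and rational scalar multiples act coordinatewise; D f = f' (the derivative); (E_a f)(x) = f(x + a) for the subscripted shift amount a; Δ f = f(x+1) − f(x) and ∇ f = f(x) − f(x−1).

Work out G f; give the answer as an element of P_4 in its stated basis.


g(x) = 3x^4 + (359/3)x^3 + 1124x^2 + (24379/4)x + 24267/2

∇ f = 12x^3 - 19x^2 + 13x - 19/12
E_{4} f = 3x^4 + (143/3)x^3 + 284x^2 + (3015/4)x + 2267/3
E_{4} E_{4} f = 3x^4 + (287/3)x^3 + 1144x^2 + (24327/4)x + 36400/3
D f = 12x^3 - x^2 + 7/4
(∇ + (E_{4})^2 + D) f = 3x^4 + (359/3)x^3 + 1124x^2 + (24379/4)x + 24267/2
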